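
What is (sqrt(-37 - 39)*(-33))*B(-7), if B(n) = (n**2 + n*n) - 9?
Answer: -5874*I*sqrt(19) ≈ -25604.0*I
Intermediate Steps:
B(n) = -9 + 2*n**2 (B(n) = (n**2 + n**2) - 9 = 2*n**2 - 9 = -9 + 2*n**2)
(sqrt(-37 - 39)*(-33))*B(-7) = (sqrt(-37 - 39)*(-33))*(-9 + 2*(-7)**2) = (sqrt(-76)*(-33))*(-9 + 2*49) = ((2*I*sqrt(19))*(-33))*(-9 + 98) = -66*I*sqrt(19)*89 = -5874*I*sqrt(19)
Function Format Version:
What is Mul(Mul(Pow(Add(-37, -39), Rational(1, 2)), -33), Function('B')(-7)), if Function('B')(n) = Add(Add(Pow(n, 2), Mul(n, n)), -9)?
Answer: Mul(-5874, I, Pow(19, Rational(1, 2))) ≈ Mul(-25604., I)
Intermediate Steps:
Function('B')(n) = Add(-9, Mul(2, Pow(n, 2))) (Function('B')(n) = Add(Add(Pow(n, 2), Pow(n, 2)), -9) = Add(Mul(2, Pow(n, 2)), -9) = Add(-9, Mul(2, Pow(n, 2))))
Mul(Mul(Pow(Add(-37, -39), Rational(1, 2)), -33), Function('B')(-7)) = Mul(Mul(Pow(Add(-37, -39), Rational(1, 2)), -33), Add(-9, Mul(2, Pow(-7, 2)))) = Mul(Mul(Pow(-76, Rational(1, 2)), -33), Add(-9, Mul(2, 49))) = Mul(Mul(Mul(2, I, Pow(19, Rational(1, 2))), -33), Add(-9, 98)) = Mul(Mul(-66, I, Pow(19, Rational(1, 2))), 89) = Mul(-5874, I, Pow(19, Rational(1, 2)))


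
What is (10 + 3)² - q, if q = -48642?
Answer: 48811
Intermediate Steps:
(10 + 3)² - q = (10 + 3)² - 1*(-48642) = 13² + 48642 = 169 + 48642 = 48811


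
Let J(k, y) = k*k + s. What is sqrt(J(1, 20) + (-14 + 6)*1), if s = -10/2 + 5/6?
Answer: I*sqrt(402)/6 ≈ 3.3417*I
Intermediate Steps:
s = -25/6 (s = -10*1/2 + 5*(1/6) = -5 + 5/6 = -25/6 ≈ -4.1667)
J(k, y) = -25/6 + k**2 (J(k, y) = k*k - 25/6 = k**2 - 25/6 = -25/6 + k**2)
sqrt(J(1, 20) + (-14 + 6)*1) = sqrt((-25/6 + 1**2) + (-14 + 6)*1) = sqrt((-25/6 + 1) - 8*1) = sqrt(-19/6 - 8) = sqrt(-67/6) = I*sqrt(402)/6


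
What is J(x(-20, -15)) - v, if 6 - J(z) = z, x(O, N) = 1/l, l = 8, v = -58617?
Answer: 468983/8 ≈ 58623.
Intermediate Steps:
x(O, N) = 1/8
J(z) = 6 - z
J(x(-20, -15)) - v = (6 - 1*1/8) - 1*(-58617) = (6 - 1/8) + 58617 = 47/8 + 58617 = 468983/8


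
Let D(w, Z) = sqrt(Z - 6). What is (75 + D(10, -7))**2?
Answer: (75 + I*sqrt(13))**2 ≈ 5612.0 + 540.83*I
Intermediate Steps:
D(w, Z) = sqrt(-6 + Z)
(75 + D(10, -7))**2 = (75 + sqrt(-6 - 7))**2 = (75 + sqrt(-13))**2 = (75 + I*sqrt(13))**2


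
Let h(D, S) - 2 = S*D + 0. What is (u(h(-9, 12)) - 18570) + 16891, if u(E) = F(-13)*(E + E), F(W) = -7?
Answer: -195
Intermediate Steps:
h(D, S) = 2 + D*S (h(D, S) = 2 + (S*D + 0) = 2 + (D*S + 0) = 2 + D*S)
u(E) = -14*E (u(E) = -7*(E + E) = -14*E)
(u(h(-9, 12)) - 18570) + 16891 = (-14*(2 - 9*12) - 18570) + 16891 = (-14*(2 - 108) - 18570) + 16891 = (-14*(-106) - 18570) + 16891 = (1484 - 18570) + 16891 = -17086 + 16891 = -195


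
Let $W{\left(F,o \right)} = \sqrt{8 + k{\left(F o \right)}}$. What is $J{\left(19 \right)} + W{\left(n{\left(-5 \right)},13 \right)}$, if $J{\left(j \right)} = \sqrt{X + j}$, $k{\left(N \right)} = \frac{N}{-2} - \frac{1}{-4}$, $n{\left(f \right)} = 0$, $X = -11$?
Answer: $\frac{\sqrt{33}}{2} + 2 \sqrt{2} \approx 5.7007$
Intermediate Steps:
$k{\left(N \right)} = \frac{1}{4} - \frac{N}{2}$ ($k{\left(N \right)} = N \left(- \frac{1}{2}\right) - - \frac{1}{4} = - \frac{N}{2} + \frac{1}{4} = \frac{1}{4} - \frac{N}{2}$)
$J{\left(j \right)} = \sqrt{-11 + j}$
$W{\left(F,o \right)} = \sqrt{\frac{33}{4} - \frac{F o}{2}}$ ($W{\left(F,o \right)} = \sqrt{8 - \left(- \frac{1}{4} + \frac{F o}{2}\right)} = \sqrt{\frac{33}{4} - \frac{F o}{2}}$)
$J{\left(19 \right)} + W{\left(n{\left(-5 \right)},13 \right)} = \sqrt{-11 + 19} + \frac{\sqrt{33 - 0 \cdot 13}}{2} = \sqrt{8} + \frac{\sqrt{33 + 0}}{2} = 2 \sqrt{2} + \frac{\sqrt{33}}{2} = \frac{\sqrt{33}}{2} + 2 \sqrt{2}$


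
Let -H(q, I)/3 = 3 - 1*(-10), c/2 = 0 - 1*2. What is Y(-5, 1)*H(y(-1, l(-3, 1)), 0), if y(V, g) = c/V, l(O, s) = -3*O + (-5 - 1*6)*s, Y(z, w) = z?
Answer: 195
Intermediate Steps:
c = -4 (c = 2*(0 - 1*2) = 2*(0 - 2) = 2*(-2) = -4)
l(O, s) = -11*s - 3*O (l(O, s) = -3*O + (-5 - 6)*s = -3*O - 11*s = -11*s - 3*O)
y(V, g) = -4/V
H(q, I) = -39 (H(q, I) = -3*(3 - 1*(-10)) = -3*(3 + 10) = -3*13 = -39)
Y(-5, 1)*H(y(-1, l(-3, 1)), 0) = -5*(-39) = 195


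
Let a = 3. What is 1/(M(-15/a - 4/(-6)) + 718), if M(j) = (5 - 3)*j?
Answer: 3/2128 ≈ 0.0014098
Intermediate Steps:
M(j) = 2*j
1/(M(-15/a - 4/(-6)) + 718) = 1/(2*(-15/3 - 4/(-6)) + 718) = 1/(2*(-15*1/3 - 4*(-1/6)) + 718) = 1/(2*(-5 + 2/3) + 718) = 1/(2*(-13/3) + 718) = 1/(-26/3 + 718) = 1/(2128/3) = 3/2128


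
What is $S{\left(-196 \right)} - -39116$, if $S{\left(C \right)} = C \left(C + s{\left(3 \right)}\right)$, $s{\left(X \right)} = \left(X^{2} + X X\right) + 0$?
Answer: $74004$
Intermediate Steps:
$s{\left(X \right)} = 2 X^{2}$ ($s{\left(X \right)} = \left(X^{2} + X^{2}\right) + 0 = 2 X^{2} + 0 = 2 X^{2}$)
$S{\left(C \right)} = C \left(18 + C\right)$ ($S{\left(C \right)} = C \left(C + 2 \cdot 3^{2}\right) = C \left(C + 2 \cdot 9\right) = C \left(C + 18\right) = C \left(18 + C\right)$)
$S{\left(-196 \right)} - -39116 = - 196 \left(18 - 196\right) - -39116 = \left(-196\right) \left(-178\right) + 39116 = 34888 + 39116 = 74004$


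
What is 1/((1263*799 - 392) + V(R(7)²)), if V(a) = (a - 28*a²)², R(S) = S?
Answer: 1/4514026786 ≈ 2.2153e-10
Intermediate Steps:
1/((1263*799 - 392) + V(R(7)²)) = 1/((1263*799 - 392) + (7²)²*(-1 + 28*7²)²) = 1/((1009137 - 392) + 49²*(-1 + 28*49)²) = 1/(1008745 + 2401*(-1 + 1372)²) = 1/(1008745 + 2401*1371²) = 1/(1008745 + 2401*1879641) = 1/(1008745 + 4513018041) = 1/4514026786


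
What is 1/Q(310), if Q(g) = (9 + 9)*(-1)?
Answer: -1/18 ≈ -0.055556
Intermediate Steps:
Q(g) = -18 (Q(g) = 18*(-1) = -18)
1/Q(310) = 1/(-18) = -1/18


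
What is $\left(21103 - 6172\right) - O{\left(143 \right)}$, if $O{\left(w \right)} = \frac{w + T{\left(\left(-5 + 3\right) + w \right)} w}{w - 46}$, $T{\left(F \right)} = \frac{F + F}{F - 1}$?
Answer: $\frac{101351317}{6790} \approx 14927.0$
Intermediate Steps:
$T{\left(F \right)} = \frac{2 F}{-1 + F}$
$O{\left(w \right)} = \frac{w + \frac{2 w \left(-2 + w\right)}{-3 + w}}{-46 + w}$ ($O{\left(w \right)} = \frac{w + \frac{2 \left(\left(-5 + 3\right) + w\right)}{-1 + \left(\left(-5 + 3\right) + w\right)} w}{w - 46} = \frac{w + \frac{2 \left(-2 + w\right)}{-1 + \left(-2 + w\right)} w}{-46 + w} = \frac{w + \frac{2 \left(-2 + w\right)}{-3 + w} w}{-46 + w} = \frac{w + \frac{2 w \left(-2 + w\right)}{-3 + w}}{-46 + w}$)
$\left(21103 - 6172\right) - O{\left(143 \right)} = \left(21103 - 6172\right) - \frac{143 \left(-7 + 3 \cdot 143\right)}{\left(-46 + 143\right) \left(-3 + 143\right)} = \left(21103 - 6172\right) - \frac{143 \left(-7 + 429\right)}{97 \cdot 140} = 14931 - 143 \cdot \frac{1}{97} \cdot \frac{1}{140} \cdot 422 = 14931 - \frac{30173}{6790} = \frac{101351317}{6790}$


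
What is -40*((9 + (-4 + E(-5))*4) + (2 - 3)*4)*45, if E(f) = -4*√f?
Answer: 19800 + 28800*I*√5 ≈ 19800.0 + 64399.0*I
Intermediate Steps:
-40*((9 + (-4 + E(-5))*4) + (2 - 3)*4)*45 = -40*((9 + (-4 - 4*I*√5)*4) + (2 - 3)*4)*45 = -40*((9 + (-4 - 4*I*√5)*4) - 1*4)*45 = -40*((9 + (-4 - 4*I*√5)*4) - 4)*45 = -40*((9 + (-16 - 16*I*√5)) - 4)*45 = -40*((-7 - 16*I*√5) - 4)*45 = -40*(-11 - 16*I*√5)*45 = (440 + 640*I*√5)*45 = 19800 + 28800*I*√5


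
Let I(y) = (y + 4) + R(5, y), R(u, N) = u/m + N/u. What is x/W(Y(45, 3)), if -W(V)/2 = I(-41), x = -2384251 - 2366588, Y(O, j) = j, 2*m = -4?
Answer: -2639355/53 ≈ -49799.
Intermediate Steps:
m = -2 (m = (½)*(-4) = -2)
R(u, N) = -u/2 + N/u (R(u, N) = u/(-2) + N/u = u*(-½) + N/u = -u/2 + N/u)
x = -4750839
I(y) = 3/2 + 6*y/5 (I(y) = (y + 4) + (-½*5 + y/5) = (4 + y) + (-5/2 + y*(⅕)) = (4 + y) + (-5/2 + y/5) = 3/2 + 6*y/5)
W(V) = 477/5 (W(V) = -2*(3/2 + (6/5)*(-41)) = -2*(3/2 - 246/5) = -2*(-477/10) = 477/5)
x/W(Y(45, 3)) = -4750839/477/5 = -4750839*5/477 = -2639355/53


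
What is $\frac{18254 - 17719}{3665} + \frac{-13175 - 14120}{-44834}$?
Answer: $\frac{24804473}{32863322} \approx 0.75478$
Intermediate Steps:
$\frac{18254 - 17719}{3665} + \frac{-13175 - 14120}{-44834} = \left(18254 - 17719\right) \frac{1}{3665} - - \frac{27295}{44834} = 535 \cdot \frac{1}{3665} + \frac{27295}{44834} = \frac{107}{733} + \frac{27295}{44834} = \frac{24804473}{32863322}$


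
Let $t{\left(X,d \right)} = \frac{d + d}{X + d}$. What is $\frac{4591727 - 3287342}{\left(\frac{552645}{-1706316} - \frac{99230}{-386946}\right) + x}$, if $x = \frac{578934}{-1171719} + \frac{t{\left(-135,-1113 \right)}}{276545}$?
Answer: $- \frac{89576323311466940583189718800}{38561452555050658445437} \approx -2.3229 \cdot 10^{6}$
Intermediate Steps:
$t{\left(X,d \right)} = \frac{2 d}{X + d}$
$x = - \frac{1233356900833}{2496254459920}$ ($x = \frac{578934}{-1171719} + \frac{2 \left(-1113\right) \frac{1}{-135 - 1113}}{276545} = 578934 \left(- \frac{1}{1171719}\right) + 2 \left(-1113\right) \frac{1}{-1248} \cdot \frac{1}{276545} = - \frac{21442}{43397} + 2 \left(-1113\right) \left(- \frac{1}{1248}\right) \frac{1}{276545} = - \frac{21442}{43397} + \frac{371}{208} \cdot \frac{1}{276545} = - \frac{21442}{43397} + \frac{371}{57521360} = - \frac{1233356900833}{2496254459920} \approx -0.49408$)
$\frac{4591727 - 3287342}{\left(\frac{552645}{-1706316} - \frac{99230}{-386946}\right) + x} = \frac{4591727 - 3287342}{\left(\frac{552645}{-1706316} - \frac{99230}{-386946}\right) - \frac{1233356900833}{2496254459920}} = \frac{1304385}{\left(552645 \left(- \frac{1}{1706316}\right) - - \frac{49615}{193473}\right) - \frac{1233356900833}{2496254459920}} = \frac{1304385}{\left(- \frac{184215}{568772} + \frac{49615}{193473}\right) - \frac{1233356900833}{2496254459920}} = \frac{1304385}{- \frac{7421005915}{110042025156} - \frac{1233356900833}{2496254459920}} = \frac{1304385}{- \frac{38561452555050658445437}{68673224018573458436880}} = 1304385 \left(- \frac{68673224018573458436880}{38561452555050658445437}\right) = - \frac{89576323311466940583189718800}{38561452555050658445437}$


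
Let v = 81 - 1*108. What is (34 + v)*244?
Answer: 1708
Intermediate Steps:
v = -27 (v = 81 - 108 = -27)
(34 + v)*244 = (34 - 27)*244 = 7*244 = 1708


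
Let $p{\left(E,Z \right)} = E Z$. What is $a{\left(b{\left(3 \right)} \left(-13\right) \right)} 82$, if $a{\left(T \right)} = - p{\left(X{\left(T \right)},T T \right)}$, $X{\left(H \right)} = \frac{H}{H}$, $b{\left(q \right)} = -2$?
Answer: $-55432$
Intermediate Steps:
$X{\left(H \right)} = 1$
$a{\left(T \right)} = - T^{2}$ ($a{\left(T \right)} = - 1 T T = - 1 T^{2} = - T^{2}$)
$a{\left(b{\left(3 \right)} \left(-13\right) \right)} 82 = - \left(\left(-2\right) \left(-13\right)\right)^{2} \cdot 82 = - 26^{2} \cdot 82 = \left(-1\right) 676 \cdot 82 = \left(-676\right) 82 = -55432$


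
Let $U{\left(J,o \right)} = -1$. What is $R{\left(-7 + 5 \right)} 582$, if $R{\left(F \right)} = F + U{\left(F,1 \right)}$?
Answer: $-1746$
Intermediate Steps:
$R{\left(F \right)} = -1 + F$ ($R{\left(F \right)} = F - 1 = -1 + F$)
$R{\left(-7 + 5 \right)} 582 = \left(-1 + \left(-7 + 5\right)\right) 582 = \left(-1 - 2\right) 582 = \left(-3\right) 582 = -1746$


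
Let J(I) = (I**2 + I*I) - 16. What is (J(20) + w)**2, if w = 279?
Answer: 1129969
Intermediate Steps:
J(I) = -16 + 2*I**2 (J(I) = (I**2 + I**2) - 16 = 2*I**2 - 16 = -16 + 2*I**2)
(J(20) + w)**2 = ((-16 + 2*20**2) + 279)**2 = ((-16 + 2*400) + 279)**2 = ((-16 + 800) + 279)**2 = (784 + 279)**2 = 1063**2 = 1129969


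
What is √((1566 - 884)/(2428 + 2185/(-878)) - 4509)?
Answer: I*√20447905085348905/2129599 ≈ 67.147*I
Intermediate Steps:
√((1566 - 884)/(2428 + 2185/(-878)) - 4509) = √(682/(2428 + 2185*(-1/878)) - 4509) = √(682/(2428 - 2185/878) - 4509) = √(682/(2129599/878) - 4509) = √(682*(878/2129599) - 4509) = √(598796/2129599 - 4509) = √(-9601763095/2129599) = I*√20447905085348905/2129599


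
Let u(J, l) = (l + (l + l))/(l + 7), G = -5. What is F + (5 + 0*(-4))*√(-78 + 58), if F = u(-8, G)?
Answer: -15/2 + 10*I*√5 ≈ -7.5 + 22.361*I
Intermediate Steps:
u(J, l) = 3*l/(7 + l) (u(J, l) = (l + 2*l)/(7 + l) = (3*l)/(7 + l) = 3*l/(7 + l))
F = -15/2 (F = 3*(-5)/(7 - 5) = 3*(-5)/2 = 3*(-5)*(½) = -15/2 ≈ -7.5000)
F + (5 + 0*(-4))*√(-78 + 58) = -15/2 + (5 + 0*(-4))*√(-78 + 58) = -15/2 + (5 + 0)*√(-20) = -15/2 + 5*(2*I*√5) = -15/2 + 10*I*√5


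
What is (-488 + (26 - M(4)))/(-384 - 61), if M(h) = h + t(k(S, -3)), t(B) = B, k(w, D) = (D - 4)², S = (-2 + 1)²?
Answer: 103/89 ≈ 1.1573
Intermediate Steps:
S = 1 (S = (-1)² = 1)
k(w, D) = (-4 + D)²
M(h) = 49 + h (M(h) = h + (-4 - 3)² = h + (-7)² = h + 49 = 49 + h)
(-488 + (26 - M(4)))/(-384 - 61) = (-488 + (26 - (49 + 4)))/(-384 - 61) = (-488 + (26 - 1*53))/(-445) = (-488 + (26 - 53))*(-1/445) = (-488 - 27)*(-1/445) = -515*(-1/445) = 103/89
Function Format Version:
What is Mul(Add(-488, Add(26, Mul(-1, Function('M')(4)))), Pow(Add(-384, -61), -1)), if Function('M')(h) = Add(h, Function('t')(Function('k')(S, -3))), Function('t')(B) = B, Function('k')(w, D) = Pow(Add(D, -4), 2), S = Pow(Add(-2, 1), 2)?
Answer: Rational(103, 89) ≈ 1.1573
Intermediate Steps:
S = 1 (S = Pow(-1, 2) = 1)
Function('k')(w, D) = Pow(Add(-4, D), 2)
Function('M')(h) = Add(49, h) (Function('M')(h) = Add(h, Pow(Add(-4, -3), 2)) = Add(h, Pow(-7, 2)) = Add(h, 49) = Add(49, h))
Mul(Add(-488, Add(26, Mul(-1, Function('M')(4)))), Pow(Add(-384, -61), -1)) = Mul(Add(-488, Add(26, Mul(-1, Add(49, 4)))), Pow(Add(-384, -61), -1)) = Mul(Add(-488, Add(26, Mul(-1, 53))), Pow(-445, -1)) = Mul(Add(-488, Add(26, -53)), Rational(-1, 445)) = Mul(Add(-488, -27), Rational(-1, 445)) = Mul(-515, Rational(-1, 445)) = Rational(103, 89)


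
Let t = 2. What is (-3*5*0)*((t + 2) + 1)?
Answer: 0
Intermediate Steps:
(-3*5*0)*((t + 2) + 1) = (-3*5*0)*((2 + 2) + 1) = (-15*0)*(4 + 1) = 0*5 = 0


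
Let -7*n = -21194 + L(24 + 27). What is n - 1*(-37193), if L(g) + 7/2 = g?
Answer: 562995/14 ≈ 40214.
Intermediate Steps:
L(g) = -7/2 + g
n = 42293/14 (n = -(-21194 + (-7/2 + (24 + 27)))/7 = -(-21194 + (-7/2 + 51))/7 = -(-21194 + 95/2)/7 = -1/7*(-42293/2) = 42293/14 ≈ 3020.9)
n - 1*(-37193) = 42293/14 - 1*(-37193) = 42293/14 + 37193 = 562995/14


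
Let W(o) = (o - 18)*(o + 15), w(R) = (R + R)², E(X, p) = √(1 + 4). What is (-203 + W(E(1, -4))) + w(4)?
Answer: -404 - 3*√5 ≈ -410.71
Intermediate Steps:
E(X, p) = √5
w(R) = 4*R² (w(R) = (2*R)² = 4*R²)
W(o) = (-18 + o)*(15 + o)
(-203 + W(E(1, -4))) + w(4) = (-203 + (-270 + (√5)² - 3*√5)) + 4*4² = (-203 + (-270 + 5 - 3*√5)) + 4*16 = (-203 + (-265 - 3*√5)) + 64 = (-468 - 3*√5) + 64 = -404 - 3*√5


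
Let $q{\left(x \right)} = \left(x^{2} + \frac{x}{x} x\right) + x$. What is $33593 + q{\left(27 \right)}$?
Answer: $34376$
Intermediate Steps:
$q{\left(x \right)} = x^{2} + 2 x$ ($q{\left(x \right)} = \left(x^{2} + 1 x\right) + x = \left(x^{2} + x\right) + x = \left(x + x^{2}\right) + x = x^{2} + 2 x$)
$33593 + q{\left(27 \right)} = 33593 + 27 \left(2 + 27\right) = 33593 + 27 \cdot 29 = 33593 + 783 = 34376$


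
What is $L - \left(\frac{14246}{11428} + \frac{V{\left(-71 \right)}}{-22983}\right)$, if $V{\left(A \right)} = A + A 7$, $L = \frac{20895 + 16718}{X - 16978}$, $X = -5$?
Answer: $- \frac{2591630887523}{743430043782} \approx -3.486$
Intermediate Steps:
$L = - \frac{37613}{16983}$ ($L = \frac{20895 + 16718}{-5 - 16978} = \frac{37613}{-16983} = 37613 \left(- \frac{1}{16983}\right) = - \frac{37613}{16983} \approx -2.2147$)
$V{\left(A \right)} = 8 A$ ($V{\left(A \right)} = A + 7 A = 8 A$)
$L - \left(\frac{14246}{11428} + \frac{V{\left(-71 \right)}}{-22983}\right) = - \frac{37613}{16983} - \left(\frac{14246}{11428} + \frac{8 \left(-71\right)}{-22983}\right) = - \frac{37613}{16983} - \left(14246 \cdot \frac{1}{11428} - - \frac{568}{22983}\right) = - \frac{37613}{16983} - \left(\frac{7123}{5714} + \frac{568}{22983}\right) = - \frac{37613}{16983} - \frac{166953461}{131324862} = - \frac{2591630887523}{743430043782}$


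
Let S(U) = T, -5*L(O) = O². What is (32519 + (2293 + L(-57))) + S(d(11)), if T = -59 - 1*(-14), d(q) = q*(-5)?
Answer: 170586/5 ≈ 34117.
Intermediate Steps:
d(q) = -5*q
T = -45 (T = -59 + 14 = -45)
L(O) = -O²/5
S(U) = -45
(32519 + (2293 + L(-57))) + S(d(11)) = (32519 + (2293 - ⅕*(-57)²)) - 45 = (32519 + (2293 - ⅕*3249)) - 45 = (32519 + (2293 - 3249/5)) - 45 = (32519 + 8216/5) - 45 = 170811/5 - 45 = 170586/5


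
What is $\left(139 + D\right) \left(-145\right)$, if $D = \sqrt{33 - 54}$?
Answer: $-20155 - 145 i \sqrt{21} \approx -20155.0 - 664.47 i$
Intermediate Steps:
$D = i \sqrt{21}$ ($D = \sqrt{-21} = i \sqrt{21} \approx 4.5826 i$)
$\left(139 + D\right) \left(-145\right) = \left(139 + i \sqrt{21}\right) \left(-145\right) = -20155 - 145 i \sqrt{21}$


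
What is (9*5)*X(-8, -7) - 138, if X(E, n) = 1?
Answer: -93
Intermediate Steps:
(9*5)*X(-8, -7) - 138 = (9*5)*1 - 138 = 45*1 - 138 = 45 - 138 = -93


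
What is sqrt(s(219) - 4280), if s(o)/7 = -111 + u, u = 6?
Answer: I*sqrt(5015) ≈ 70.817*I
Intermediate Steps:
s(o) = -735 (s(o) = 7*(-111 + 6) = 7*(-105) = -735)
sqrt(s(219) - 4280) = sqrt(-735 - 4280) = sqrt(-5015) = I*sqrt(5015)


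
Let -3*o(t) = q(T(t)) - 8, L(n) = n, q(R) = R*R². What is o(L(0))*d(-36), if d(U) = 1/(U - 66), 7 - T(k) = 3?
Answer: 28/153 ≈ 0.18301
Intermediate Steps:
T(k) = 4 (T(k) = 7 - 1*3 = 7 - 3 = 4)
q(R) = R³
d(U) = 1/(-66 + U)
o(t) = -56/3 (o(t) = -(4³ - 8)/3 = -(64 - 8)/3 = -⅓*56 = -56/3)
o(L(0))*d(-36) = -56/(3*(-66 - 36)) = -56/3/(-102) = -56/3*(-1/102) = 28/153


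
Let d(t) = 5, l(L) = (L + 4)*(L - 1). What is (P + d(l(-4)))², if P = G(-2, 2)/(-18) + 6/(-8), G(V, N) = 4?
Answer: 21025/1296 ≈ 16.223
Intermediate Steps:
l(L) = (-1 + L)*(4 + L) (l(L) = (4 + L)*(-1 + L) = (-1 + L)*(4 + L))
P = -35/36 (P = 4/(-18) + 6/(-8) = 4*(-1/18) + 6*(-⅛) = -2/9 - ¾ = -35/36 ≈ -0.97222)
(P + d(l(-4)))² = (-35/36 + 5)² = (145/36)² = 21025/1296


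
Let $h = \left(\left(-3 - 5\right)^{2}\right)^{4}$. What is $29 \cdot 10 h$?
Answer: $4865392640$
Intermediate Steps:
$h = 16777216$ ($h = \left(\left(-8\right)^{2}\right)^{4} = 64^{4} = 16777216$)
$29 \cdot 10 h = 29 \cdot 10 \cdot 16777216 = 290 \cdot 16777216 = 4865392640$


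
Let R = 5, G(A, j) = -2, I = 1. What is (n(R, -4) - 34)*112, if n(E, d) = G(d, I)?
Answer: -4032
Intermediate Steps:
n(E, d) = -2
(n(R, -4) - 34)*112 = (-2 - 34)*112 = -36*112 = -4032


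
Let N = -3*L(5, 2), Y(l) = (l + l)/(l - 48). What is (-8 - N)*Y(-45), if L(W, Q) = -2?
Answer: -420/31 ≈ -13.548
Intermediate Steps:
Y(l) = 2*l/(-48 + l) (Y(l) = (2*l)/(-48 + l) = 2*l/(-48 + l))
N = 6 (N = -3*(-2) = 6)
(-8 - N)*Y(-45) = (-8 - 1*6)*(2*(-45)/(-48 - 45)) = (-8 - 6)*(2*(-45)/(-93)) = -28*(-45)*(-1)/93 = -14*30/31 = -420/31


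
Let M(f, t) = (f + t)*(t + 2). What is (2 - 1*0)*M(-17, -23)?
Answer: 1680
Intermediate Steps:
M(f, t) = (2 + t)*(f + t) (M(f, t) = (f + t)*(2 + t) = (2 + t)*(f + t))
(2 - 1*0)*M(-17, -23) = (2 - 1*0)*((-23)² + 2*(-17) + 2*(-23) - 17*(-23)) = (2 + 0)*(529 - 34 - 46 + 391) = 2*840 = 1680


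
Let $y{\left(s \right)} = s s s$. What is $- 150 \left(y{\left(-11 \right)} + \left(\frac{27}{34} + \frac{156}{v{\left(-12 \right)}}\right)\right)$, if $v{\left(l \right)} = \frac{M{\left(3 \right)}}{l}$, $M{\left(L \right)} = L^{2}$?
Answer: $\frac{3922425}{17} \approx 2.3073 \cdot 10^{5}$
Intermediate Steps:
$y{\left(s \right)} = s^{3}$ ($y{\left(s \right)} = s^{2} s = s^{3}$)
$v{\left(l \right)} = \frac{9}{l}$ ($v{\left(l \right)} = \frac{3^{2}}{l} = \frac{9}{l}$)
$- 150 \left(y{\left(-11 \right)} + \left(\frac{27}{34} + \frac{156}{v{\left(-12 \right)}}\right)\right) = - 150 \left(\left(-11\right)^{3} + \left(\frac{27}{34} + \frac{156}{9 \frac{1}{-12}}\right)\right) = - 150 \left(-1331 + \left(27 \cdot \frac{1}{34} + \frac{156}{9 \left(- \frac{1}{12}\right)}\right)\right) = - 150 \left(-1331 + \left(\frac{27}{34} + \frac{156}{- \frac{3}{4}}\right)\right) = - 150 \left(-1331 + \left(\frac{27}{34} + 156 \left(- \frac{4}{3}\right)\right)\right) = - 150 \left(-1331 + \left(\frac{27}{34} - 208\right)\right) = - 150 \left(-1331 - \frac{7045}{34}\right) = \left(-150\right) \left(- \frac{52299}{34}\right) = \frac{3922425}{17}$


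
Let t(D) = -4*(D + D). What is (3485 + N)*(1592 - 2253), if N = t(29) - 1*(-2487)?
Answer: -3794140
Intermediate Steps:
t(D) = -8*D
N = 2255 (N = -8*29 - 1*(-2487) = -232 + 2487 = 2255)
(3485 + N)*(1592 - 2253) = (3485 + 2255)*(1592 - 2253) = 5740*(-661) = -3794140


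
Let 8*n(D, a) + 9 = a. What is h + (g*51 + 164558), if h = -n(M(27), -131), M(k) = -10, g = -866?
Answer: 240819/2 ≈ 1.2041e+5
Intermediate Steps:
n(D, a) = -9/8 + a/8
h = 35/2 (h = -(-9/8 + (1/8)*(-131)) = -(-9/8 - 131/8) = -1*(-35/2) = 35/2 ≈ 17.500)
h + (g*51 + 164558) = 35/2 + (-866*51 + 164558) = 35/2 + (-44166 + 164558) = 35/2 + 120392 = 240819/2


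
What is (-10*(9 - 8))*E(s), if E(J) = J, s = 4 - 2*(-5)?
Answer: -140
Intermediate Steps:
s = 14 (s = 4 + 10 = 14)
(-10*(9 - 8))*E(s) = -10*(9 - 8)*14 = -10*1*14 = -10*14 = -140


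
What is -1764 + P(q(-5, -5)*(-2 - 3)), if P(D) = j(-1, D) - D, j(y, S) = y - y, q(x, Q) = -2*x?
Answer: -1714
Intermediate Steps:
j(y, S) = 0
P(D) = -D (P(D) = 0 - D = -D)
-1764 + P(q(-5, -5)*(-2 - 3)) = -1764 - (-2*(-5))*(-2 - 3) = -1764 - 10*(-5) = -1764 - 1*(-50) = -1764 + 50 = -1714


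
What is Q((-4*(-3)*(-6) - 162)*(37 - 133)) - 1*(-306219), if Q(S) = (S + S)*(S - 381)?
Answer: 992451243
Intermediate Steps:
Q(S) = 2*S*(-381 + S) (Q(S) = (2*S)*(-381 + S) = 2*S*(-381 + S))
Q((-4*(-3)*(-6) - 162)*(37 - 133)) - 1*(-306219) = 2*((-4*(-3)*(-6) - 162)*(37 - 133))*(-381 + (-4*(-3)*(-6) - 162)*(37 - 133)) - 1*(-306219) = 2*((12*(-6) - 162)*(-96))*(-381 + (12*(-6) - 162)*(-96)) + 306219 = 2*((-72 - 162)*(-96))*(-381 + (-72 - 162)*(-96)) + 306219 = 2*(-234*(-96))*(-381 - 234*(-96)) + 306219 = 2*22464*(-381 + 22464) + 306219 = 2*22464*22083 + 306219 = 992145024 + 306219 = 992451243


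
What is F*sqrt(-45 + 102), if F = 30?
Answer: 30*sqrt(57) ≈ 226.50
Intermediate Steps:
F*sqrt(-45 + 102) = 30*sqrt(-45 + 102) = 30*sqrt(57)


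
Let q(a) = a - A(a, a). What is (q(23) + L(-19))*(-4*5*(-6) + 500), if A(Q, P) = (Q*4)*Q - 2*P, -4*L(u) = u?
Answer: -1266195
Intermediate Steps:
L(u) = -u/4
A(Q, P) = -2*P + 4*Q² (A(Q, P) = (4*Q)*Q - 2*P = 4*Q² - 2*P = -2*P + 4*Q²)
q(a) = -4*a² + 3*a (q(a) = a - (-2*a + 4*a²) = a + (-4*a² + 2*a) = -4*a² + 3*a)
(q(23) + L(-19))*(-4*5*(-6) + 500) = (23*(3 - 4*23) - ¼*(-19))*(-4*5*(-6) + 500) = (23*(3 - 92) + 19/4)*(-20*(-6) + 500) = (23*(-89) + 19/4)*(120 + 500) = (-2047 + 19/4)*620 = -8169/4*620 = -1266195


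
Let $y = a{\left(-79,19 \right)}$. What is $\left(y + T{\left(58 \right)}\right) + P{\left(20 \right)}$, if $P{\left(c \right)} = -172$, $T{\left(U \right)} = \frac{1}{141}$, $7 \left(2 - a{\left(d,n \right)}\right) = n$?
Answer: $- \frac{170462}{987} \approx -172.71$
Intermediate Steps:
$a{\left(d,n \right)} = 2 - \frac{n}{7}$
$T{\left(U \right)} = \frac{1}{141}$
$y = - \frac{5}{7}$ ($y = 2 - \frac{19}{7} = - \frac{5}{7} \approx -0.71429$)
$\left(y + T{\left(58 \right)}\right) + P{\left(20 \right)} = \left(- \frac{5}{7} + \frac{1}{141}\right) - 172 = - \frac{698}{987} - 172 = - \frac{170462}{987}$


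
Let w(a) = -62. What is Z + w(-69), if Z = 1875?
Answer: 1813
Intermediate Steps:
Z + w(-69) = 1875 - 62 = 1813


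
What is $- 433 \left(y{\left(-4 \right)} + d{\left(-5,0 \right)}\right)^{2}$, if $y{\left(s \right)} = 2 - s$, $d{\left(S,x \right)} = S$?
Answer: $-433$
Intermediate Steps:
$- 433 \left(y{\left(-4 \right)} + d{\left(-5,0 \right)}\right)^{2} = - 433 \left(\left(2 - -4\right) - 5\right)^{2} = - 433 \left(\left(2 + 4\right) - 5\right)^{2} = - 433 \left(6 - 5\right)^{2} = - 433 \cdot 1^{2} = \left(-433\right) 1 = -433$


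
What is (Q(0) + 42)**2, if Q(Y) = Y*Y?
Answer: 1764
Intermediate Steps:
Q(Y) = Y**2
(Q(0) + 42)**2 = (0**2 + 42)**2 = (0 + 42)**2 = 42**2 = 1764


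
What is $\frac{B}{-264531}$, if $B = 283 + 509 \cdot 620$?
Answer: $- \frac{315863}{264531} \approx -1.194$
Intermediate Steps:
$B = 315863$ ($B = 283 + 315580 = 315863$)
$\frac{B}{-264531} = \frac{315863}{-264531} = 315863 \left(- \frac{1}{264531}\right) = - \frac{315863}{264531}$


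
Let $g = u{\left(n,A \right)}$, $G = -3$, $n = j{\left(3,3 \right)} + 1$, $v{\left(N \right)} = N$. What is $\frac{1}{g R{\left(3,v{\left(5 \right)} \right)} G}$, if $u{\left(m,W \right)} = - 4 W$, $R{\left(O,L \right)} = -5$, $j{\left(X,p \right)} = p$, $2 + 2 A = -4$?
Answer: $\frac{1}{180} \approx 0.0055556$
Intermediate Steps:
$A = -3$ ($A = -1 + \frac{1}{2} \left(-4\right) = -1 - 2 = -3$)
$n = 4$ ($n = 3 + 1 = 4$)
$g = 12$ ($g = \left(-4\right) \left(-3\right) = 12$)
$\frac{1}{g R{\left(3,v{\left(5 \right)} \right)} G} = \frac{1}{12 \left(-5\right) \left(-3\right)} = \frac{1}{\left(-60\right) \left(-3\right)} = \frac{1}{180}$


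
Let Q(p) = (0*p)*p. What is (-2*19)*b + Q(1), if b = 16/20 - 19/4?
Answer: 1501/10 ≈ 150.10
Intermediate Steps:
Q(p) = 0 (Q(p) = 0*p = 0)
b = -79/20 (b = 16*(1/20) - 19*1/4 = 4/5 - 19/4 = -79/20 ≈ -3.9500)
(-2*19)*b + Q(1) = -2*19*(-79/20) + 0 = -38*(-79/20) + 0 = 1501/10 + 0 = 1501/10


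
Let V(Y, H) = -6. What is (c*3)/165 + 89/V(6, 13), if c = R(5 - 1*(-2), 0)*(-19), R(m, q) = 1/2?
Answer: -2476/165 ≈ -15.006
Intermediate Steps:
R(m, q) = ½
c = -19/2 (c = (½)*(-19) = -19/2 ≈ -9.5000)
(c*3)/165 + 89/V(6, 13) = -19/2*3/165 + 89/(-6) = -57/2*1/165 + 89*(-⅙) = -19/110 - 89/6 = -2476/165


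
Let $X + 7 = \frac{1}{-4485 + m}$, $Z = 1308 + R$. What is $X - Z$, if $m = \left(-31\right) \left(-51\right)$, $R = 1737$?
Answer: $- \frac{8863009}{2904} \approx -3052.0$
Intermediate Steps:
$m = 1581$
$Z = 3045$ ($Z = 1308 + 1737 = 3045$)
$X = - \frac{20329}{2904}$ ($X = -7 + \frac{1}{-4485 + 1581} = -7 + \frac{1}{-2904} = -7 - \frac{1}{2904} = - \frac{20329}{2904} \approx -7.0003$)
$X - Z = - \frac{20329}{2904} - 3045 = - \frac{8863009}{2904}$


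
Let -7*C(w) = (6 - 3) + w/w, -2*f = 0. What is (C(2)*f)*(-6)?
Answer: 0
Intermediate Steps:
f = 0 (f = -½*0 = 0)
C(w) = -4/7 (C(w) = -((6 - 3) + w/w)/7 = -(3 + 1)/7 = -⅐*4 = -4/7)
(C(2)*f)*(-6) = -4/7*0*(-6) = 0*(-6) = 0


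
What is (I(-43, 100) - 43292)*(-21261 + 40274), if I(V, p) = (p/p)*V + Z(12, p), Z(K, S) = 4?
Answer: -823852303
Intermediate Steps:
I(V, p) = 4 + V (I(V, p) = (p/p)*V + 4 = 1*V + 4 = V + 4 = 4 + V)
(I(-43, 100) - 43292)*(-21261 + 40274) = ((4 - 43) - 43292)*(-21261 + 40274) = (-39 - 43292)*19013 = -43331*19013 = -823852303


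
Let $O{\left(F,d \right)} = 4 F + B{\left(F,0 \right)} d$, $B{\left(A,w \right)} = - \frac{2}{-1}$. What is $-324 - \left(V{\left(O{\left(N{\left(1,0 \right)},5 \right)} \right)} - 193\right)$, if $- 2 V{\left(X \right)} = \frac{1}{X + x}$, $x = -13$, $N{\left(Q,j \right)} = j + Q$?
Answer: $- \frac{261}{2} \approx -130.5$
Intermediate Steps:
$N{\left(Q,j \right)} = Q + j$
$B{\left(A,w \right)} = 2$ ($B{\left(A,w \right)} = \left(-2\right) \left(-1\right) = 2$)
$O{\left(F,d \right)} = 2 d + 4 F$ ($O{\left(F,d \right)} = 4 F + 2 d = 2 d + 4 F$)
$V{\left(X \right)} = - \frac{1}{2 \left(-13 + X\right)}$ ($V{\left(X \right)} = - \frac{1}{2 \left(X - 13\right)} = - \frac{1}{2 \left(-13 + X\right)}$)
$-324 - \left(V{\left(O{\left(N{\left(1,0 \right)},5 \right)} \right)} - 193\right) = -324 - \left(- \frac{1}{-26 + 2 \left(2 \cdot 5 + 4 \left(1 + 0\right)\right)} - 193\right) = -324 - \left(- \frac{1}{-26 + 2 \left(10 + 4 \cdot 1\right)} - 193\right) = -324 - \left(- \frac{1}{-26 + 2 \left(10 + 4\right)} - 193\right) = -324 - \left(- \frac{1}{-26 + 2 \cdot 14} - 193\right) = -324 - \left(- \frac{1}{-26 + 28} - 193\right) = -324 - \left(- \frac{1}{2} - 193\right) = -324 - - \frac{387}{2} = -324 + \frac{387}{2} = - \frac{261}{2}$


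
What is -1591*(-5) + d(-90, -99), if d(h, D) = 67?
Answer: 8022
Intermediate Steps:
-1591*(-5) + d(-90, -99) = -1591*(-5) + 67 = 7955 + 67 = 8022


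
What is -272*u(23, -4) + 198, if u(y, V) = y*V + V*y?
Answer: 50246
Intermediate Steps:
u(y, V) = 2*V*y (u(y, V) = V*y + V*y = 2*V*y)
-272*u(23, -4) + 198 = -544*(-4)*23 + 198 = -272*(-184) + 198 = 50048 + 198 = 50246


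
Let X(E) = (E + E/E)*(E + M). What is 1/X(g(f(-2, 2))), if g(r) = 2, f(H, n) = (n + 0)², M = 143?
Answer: 1/435 ≈ 0.0022989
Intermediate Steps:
f(H, n) = n²
X(E) = (1 + E)*(143 + E) (X(E) = (E + E/E)*(E + 143) = (E + 1)*(143 + E) = (1 + E)*(143 + E))
1/X(g(f(-2, 2))) = 1/(143 + 2² + 144*2) = 1/(143 + 4 + 288) = 1/435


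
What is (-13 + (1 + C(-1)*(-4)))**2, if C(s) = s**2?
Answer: 256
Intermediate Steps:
(-13 + (1 + C(-1)*(-4)))**2 = (-13 + (1 + (-1)**2*(-4)))**2 = (-13 + (1 + 1*(-4)))**2 = (-13 + (1 - 4))**2 = (-13 - 3)**2 = (-16)**2 = 256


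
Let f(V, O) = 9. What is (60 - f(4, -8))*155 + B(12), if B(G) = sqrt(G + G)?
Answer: 7905 + 2*sqrt(6) ≈ 7909.9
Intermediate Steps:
B(G) = sqrt(2)*sqrt(G) (B(G) = sqrt(2*G) = sqrt(2)*sqrt(G))
(60 - f(4, -8))*155 + B(12) = (60 - 1*9)*155 + sqrt(2)*sqrt(12) = (60 - 9)*155 + sqrt(2)*(2*sqrt(3)) = 51*155 + 2*sqrt(6) = 7905 + 2*sqrt(6)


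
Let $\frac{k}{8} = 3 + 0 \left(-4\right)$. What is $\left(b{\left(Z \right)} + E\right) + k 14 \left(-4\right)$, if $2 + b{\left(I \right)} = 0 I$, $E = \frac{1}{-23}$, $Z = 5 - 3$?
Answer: $- \frac{30959}{23} \approx -1346.0$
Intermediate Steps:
$Z = 2$ ($Z = 5 - 3 = 2$)
$E = - \frac{1}{23} \approx -0.043478$
$k = 24$ ($k = 8 \left(3 + 0 \left(-4\right)\right) = 8 \left(3 + 0\right) = 8 \cdot 3 = 24$)
$b{\left(I \right)} = -2$ ($b{\left(I \right)} = -2 + 0 I = -2 + 0 = -2$)
$\left(b{\left(Z \right)} + E\right) + k 14 \left(-4\right) = \left(-2 - \frac{1}{23}\right) + 24 \cdot 14 \left(-4\right) = - \frac{47}{23} + 24 \left(-56\right) = - \frac{47}{23} - 1344 = - \frac{30959}{23}$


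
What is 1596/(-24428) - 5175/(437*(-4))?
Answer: 1343751/464132 ≈ 2.8952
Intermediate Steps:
1596/(-24428) - 5175/(437*(-4)) = 1596*(-1/24428) - 5175/(-1748) = -399/6107 - 5175*(-1/1748) = -399/6107 + 225/76 = 1343751/464132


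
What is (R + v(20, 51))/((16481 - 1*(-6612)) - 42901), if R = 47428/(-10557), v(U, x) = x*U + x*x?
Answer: -38179469/209113056 ≈ -0.18258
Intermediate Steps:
v(U, x) = x² + U*x (v(U, x) = U*x + x² = x² + U*x)
R = -47428/10557 (R = 47428*(-1/10557) = -47428/10557 ≈ -4.4926)
(R + v(20, 51))/((16481 - 1*(-6612)) - 42901) = (-47428/10557 + 51*(20 + 51))/((16481 - 1*(-6612)) - 42901) = (-47428/10557 + 51*71)/((16481 + 6612) - 42901) = (-47428/10557 + 3621)/(23093 - 42901) = (38179469/10557)/(-19808) = (38179469/10557)*(-1/19808) = -38179469/209113056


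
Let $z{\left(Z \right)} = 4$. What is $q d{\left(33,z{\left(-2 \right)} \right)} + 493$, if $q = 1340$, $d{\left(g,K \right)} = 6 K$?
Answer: $32653$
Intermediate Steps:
$q d{\left(33,z{\left(-2 \right)} \right)} + 493 = 1340 \cdot 6 \cdot 4 + 493 = 1340 \cdot 24 + 493 = 32160 + 493 = 32653$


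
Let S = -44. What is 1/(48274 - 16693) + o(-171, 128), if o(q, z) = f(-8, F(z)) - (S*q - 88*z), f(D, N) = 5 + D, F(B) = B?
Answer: 118018198/31581 ≈ 3737.0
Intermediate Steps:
o(q, z) = -3 + 44*q + 88*z (o(q, z) = (5 - 8) - (-44*q - 88*z) = -3 - (-88*z - 44*q) = -3 + (44*q + 88*z) = -3 + 44*q + 88*z)
1/(48274 - 16693) + o(-171, 128) = 1/(48274 - 16693) + (-3 + 44*(-171) + 88*128) = 1/31581 + (-3 - 7524 + 11264) = 1/31581 + 3737 = 118018198/31581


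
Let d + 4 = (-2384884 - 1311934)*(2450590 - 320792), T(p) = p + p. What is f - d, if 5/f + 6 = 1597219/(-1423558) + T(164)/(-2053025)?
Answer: 163887956685109724287612082/20815198442199 ≈ 7.8735e+12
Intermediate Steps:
T(p) = 2*p
f = -14613000814750/20815198442199 (f = 5/(-6 + (1597219/(-1423558) + (2*164)/(-2053025))) = 5/(-6 + (1597219*(-1/1423558) + 328*(-1/2053025))) = 5/(-6 + (-1597219/1423558 - 328/2053025)) = 5/(-6 - 3279597464499/2922600162950) = 5/(-20815198442199/2922600162950) = 5*(-2922600162950/20815198442199) = -14613000814750/20815198442199 ≈ -0.70203)
d = -7873475582768 (d = -4 + (-2384884 - 1311934)*(2450590 - 320792) = -4 - 3696818*2129798 = -4 - 7873475582764 = -7873475582768)
f - d = -14613000814750/20815198442199 - 1*(-7873475582768) = -14613000814750/20815198442199 + 7873475582768 = 163887956685109724287612082/20815198442199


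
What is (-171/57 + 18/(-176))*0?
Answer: 0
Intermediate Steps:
(-171/57 + 18/(-176))*0 = (-171*1/57 + 18*(-1/176))*0 = (-3 - 9/88)*0 = -273/88*0 = 0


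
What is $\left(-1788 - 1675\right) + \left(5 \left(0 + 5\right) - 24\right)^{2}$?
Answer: $-3462$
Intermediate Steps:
$\left(-1788 - 1675\right) + \left(5 \left(0 + 5\right) - 24\right)^{2} = -3463 + \left(5 \cdot 5 - 24\right)^{2} = -3463 + \left(25 - 24\right)^{2} = -3463 + 1^{2} = -3463 + 1 = -3462$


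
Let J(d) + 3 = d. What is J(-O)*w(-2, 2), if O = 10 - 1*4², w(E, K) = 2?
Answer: 6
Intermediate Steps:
O = -6 (O = 10 - 1*16 = 10 - 16 = -6)
J(d) = -3 + d
J(-O)*w(-2, 2) = (-3 - 1*(-6))*2 = (-3 + 6)*2 = 3*2 = 6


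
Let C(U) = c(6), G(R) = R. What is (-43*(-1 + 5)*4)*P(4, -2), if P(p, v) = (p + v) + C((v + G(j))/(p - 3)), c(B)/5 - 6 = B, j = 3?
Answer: -42656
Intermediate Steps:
c(B) = 30 + 5*B
C(U) = 60 (C(U) = 30 + 5*6 = 30 + 30 = 60)
P(p, v) = 60 + p + v (P(p, v) = (p + v) + 60 = 60 + p + v)
(-43*(-1 + 5)*4)*P(4, -2) = (-43*(-1 + 5)*4)*(60 + 4 - 2) = -172*4*62 = -43*16*62 = -688*62 = -42656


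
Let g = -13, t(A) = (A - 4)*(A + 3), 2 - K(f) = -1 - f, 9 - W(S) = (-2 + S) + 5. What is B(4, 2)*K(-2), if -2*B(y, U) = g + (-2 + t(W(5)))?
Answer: 27/2 ≈ 13.500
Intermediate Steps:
W(S) = 6 - S (W(S) = 9 - ((-2 + S) + 5) = 9 - (3 + S) = 9 + (-3 - S) = 6 - S)
K(f) = 3 + f (K(f) = 2 - (-1 - f) = 2 + (1 + f) = 3 + f)
t(A) = (-4 + A)*(3 + A)
B(y, U) = 27/2 (B(y, U) = -(-13 + (-2 + (-12 + (6 - 1*5)² - (6 - 1*5))))/2 = -(-13 + (-2 + (-12 + (6 - 5)² - (6 - 5))))/2 = -(-13 + (-2 + (-12 + 1² - 1*1)))/2 = -(-13 + (-2 + (-12 + 1 - 1)))/2 = -(-13 + (-2 - 12))/2 = -(-13 - 14)/2 = -½*(-27) = 27/2)
B(4, 2)*K(-2) = 27*(3 - 2)/2 = (27/2)*1 = 27/2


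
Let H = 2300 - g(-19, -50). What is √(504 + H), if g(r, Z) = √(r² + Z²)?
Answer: √(2804 - √2861) ≈ 52.445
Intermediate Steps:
g(r, Z) = √(Z² + r²)
H = 2300 - √2861 (H = 2300 - √((-50)² + (-19)²) = 2300 - √(2500 + 361) = 2300 - √2861 ≈ 2246.5)
√(504 + H) = √(504 + (2300 - √2861)) = √(2804 - √2861)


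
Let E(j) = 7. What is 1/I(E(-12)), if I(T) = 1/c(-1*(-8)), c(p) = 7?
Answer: 7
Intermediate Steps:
I(T) = ⅐ (I(T) = 1/7 = ⅐)
1/I(E(-12)) = 1/(⅐) = 7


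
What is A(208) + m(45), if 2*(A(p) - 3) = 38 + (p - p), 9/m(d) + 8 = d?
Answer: 823/37 ≈ 22.243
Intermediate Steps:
m(d) = 9/(-8 + d)
A(p) = 22 (A(p) = 3 + (38 + (p - p))/2 = 3 + (38 + 0)/2 = 3 + (½)*38 = 3 + 19 = 22)
A(208) + m(45) = 22 + 9/(-8 + 45) = 22 + 9/37 = 823/37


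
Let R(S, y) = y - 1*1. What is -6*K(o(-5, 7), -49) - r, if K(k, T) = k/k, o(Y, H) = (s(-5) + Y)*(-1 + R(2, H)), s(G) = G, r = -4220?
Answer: 4214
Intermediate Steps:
R(S, y) = -1 + y (R(S, y) = y - 1 = -1 + y)
o(Y, H) = (-5 + Y)*(-2 + H) (o(Y, H) = (-5 + Y)*(-1 + (-1 + H)) = (-5 + Y)*(-2 + H))
K(k, T) = 1
-6*K(o(-5, 7), -49) - r = -6*1 - 1*(-4220) = -6 + 4220 = 4214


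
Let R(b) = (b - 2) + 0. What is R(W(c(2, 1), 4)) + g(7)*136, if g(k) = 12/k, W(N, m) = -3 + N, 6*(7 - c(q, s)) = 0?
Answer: 1646/7 ≈ 235.14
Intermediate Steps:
c(q, s) = 7 (c(q, s) = 7 - ⅙*0 = 7 + 0 = 7)
R(b) = -2 + b (R(b) = (-2 + b) + 0 = -2 + b)
R(W(c(2, 1), 4)) + g(7)*136 = (-2 + (-3 + 7)) + (12/7)*136 = (-2 + 4) + (12*(⅐))*136 = 2 + (12/7)*136 = 2 + 1632/7 = 1646/7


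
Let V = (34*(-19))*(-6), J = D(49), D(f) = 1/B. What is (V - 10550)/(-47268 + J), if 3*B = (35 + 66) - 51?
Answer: 333700/2363397 ≈ 0.14120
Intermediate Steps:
B = 50/3 (B = ((35 + 66) - 51)/3 = (101 - 51)/3 = (1/3)*50 = 50/3 ≈ 16.667)
D(f) = 3/50 (D(f) = 1/(50/3) = 3/50)
J = 3/50 ≈ 0.060000
V = 3876 (V = -646*(-6) = 3876)
(V - 10550)/(-47268 + J) = (3876 - 10550)/(-47268 + 3/50) = -6674/(-2363397/50) = -6674*(-50/2363397) = 333700/2363397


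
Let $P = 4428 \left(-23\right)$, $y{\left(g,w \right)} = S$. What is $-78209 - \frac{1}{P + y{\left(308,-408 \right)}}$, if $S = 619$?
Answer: $- \frac{7916706024}{101225} \approx -78209.0$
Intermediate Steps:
$y{\left(g,w \right)} = 619$
$P = -101844$
$-78209 - \frac{1}{P + y{\left(308,-408 \right)}} = -78209 - \frac{1}{-101844 + 619} = -78209 - \frac{1}{-101225} = -78209 - - \frac{1}{101225} = -78209 + \frac{1}{101225} = - \frac{7916706024}{101225}$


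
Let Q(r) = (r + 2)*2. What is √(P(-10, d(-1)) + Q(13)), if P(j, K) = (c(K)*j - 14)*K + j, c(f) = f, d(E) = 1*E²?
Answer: 2*I ≈ 2.0*I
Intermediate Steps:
d(E) = E²
Q(r) = 4 + 2*r (Q(r) = (2 + r)*2 = 4 + 2*r)
P(j, K) = j + K*(-14 + K*j) (P(j, K) = (K*j - 14)*K + j = (-14 + K*j)*K + j = K*(-14 + K*j) + j = j + K*(-14 + K*j))
√(P(-10, d(-1)) + Q(13)) = √((-10 - 14*(-1)² - 10*((-1)²)²) + (4 + 2*13)) = √((-10 - 14*1 - 10*1²) + (4 + 26)) = √((-10 - 14 - 10*1) + 30) = √((-10 - 14 - 10) + 30) = √(-34 + 30) = √(-4) = 2*I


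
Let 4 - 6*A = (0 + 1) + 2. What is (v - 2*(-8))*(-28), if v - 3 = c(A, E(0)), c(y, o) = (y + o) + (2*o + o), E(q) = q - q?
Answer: -1610/3 ≈ -536.67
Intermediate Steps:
E(q) = 0
A = ⅙ (A = ⅔ - ((0 + 1) + 2)/6 = ⅔ - (1 + 2)/6 = ⅔ - ⅙*3 = ⅔ - ½ = ⅙ ≈ 0.16667)
c(y, o) = y + 4*o (c(y, o) = (o + y) + 3*o = y + 4*o)
v = 19/6 (v = 3 + (⅙ + 4*0) = 3 + (⅙ + 0) = 3 + ⅙ = 19/6 ≈ 3.1667)
(v - 2*(-8))*(-28) = (19/6 - 2*(-8))*(-28) = (19/6 + 16)*(-28) = (115/6)*(-28) = -1610/3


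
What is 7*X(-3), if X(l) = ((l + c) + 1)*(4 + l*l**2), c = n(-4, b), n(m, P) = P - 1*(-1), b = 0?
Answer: 161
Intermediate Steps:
n(m, P) = 1 + P (n(m, P) = P + 1 = 1 + P)
c = 1 (c = 1 + 0 = 1)
X(l) = (2 + l)*(4 + l**3) (X(l) = ((l + 1) + 1)*(4 + l*l**2) = ((1 + l) + 1)*(4 + l**3) = (2 + l)*(4 + l**3))
7*X(-3) = 7*(8 + (-3)**4 + 2*(-3)**3 + 4*(-3)) = 7*(8 + 81 + 2*(-27) - 12) = 7*(8 + 81 - 54 - 12) = 7*23 = 161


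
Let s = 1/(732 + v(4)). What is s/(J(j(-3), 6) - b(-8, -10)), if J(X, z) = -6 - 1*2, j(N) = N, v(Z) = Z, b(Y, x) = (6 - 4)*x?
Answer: 1/8832 ≈ 0.00011322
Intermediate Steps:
b(Y, x) = 2*x
J(X, z) = -8 (J(X, z) = -6 - 2 = -8)
s = 1/736 (s = 1/(732 + 4) = 1/736 ≈ 0.0013587)
s/(J(j(-3), 6) - b(-8, -10)) = 1/(736*(-8 - 2*(-10))) = 1/(736*(-8 - 1*(-20))) = 1/(736*(-8 + 20)) = (1/736)/12 = (1/736)*(1/12) = 1/8832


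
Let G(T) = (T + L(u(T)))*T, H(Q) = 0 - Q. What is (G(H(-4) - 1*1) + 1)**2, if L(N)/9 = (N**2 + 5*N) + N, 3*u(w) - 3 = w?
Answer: 195364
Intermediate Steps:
u(w) = 1 + w/3
H(Q) = -Q
L(N) = 9*N**2 + 54*N (L(N) = 9*((N**2 + 5*N) + N) = 9*(N**2 + 6*N) = 9*N**2 + 54*N)
G(T) = T*(T + 9*(1 + T/3)*(7 + T/3)) (G(T) = (T + 9*(1 + T/3)*(6 + (1 + T/3)))*T = (T + 9*(1 + T/3)*(7 + T/3))*T = T*(T + 9*(1 + T/3)*(7 + T/3)))
(G(H(-4) - 1*1) + 1)**2 = ((-1*(-4) - 1*1)*((-1*(-4) - 1*1) + (3 + (-1*(-4) - 1*1))*(21 + (-1*(-4) - 1*1))) + 1)**2 = ((4 - 1)*((4 - 1) + (3 + (4 - 1))*(21 + (4 - 1))) + 1)**2 = (3*(3 + (3 + 3)*(21 + 3)) + 1)**2 = (3*(3 + 6*24) + 1)**2 = (3*(3 + 144) + 1)**2 = (3*147 + 1)**2 = (441 + 1)**2 = 442**2 = 195364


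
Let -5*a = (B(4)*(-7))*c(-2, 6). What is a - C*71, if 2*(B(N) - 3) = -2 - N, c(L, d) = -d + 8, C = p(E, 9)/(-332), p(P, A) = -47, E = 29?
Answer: -3337/332 ≈ -10.051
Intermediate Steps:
C = 47/332 (C = -47/(-332) = -47*(-1/332) = 47/332 ≈ 0.14157)
c(L, d) = 8 - d
B(N) = 2 - N/2 (B(N) = 3 + (-2 - N)/2 = 3 + (-1 - N/2) = 2 - N/2)
a = 0 (a = -(2 - ½*4)*(-7)*(8 - 1*6)/5 = -(2 - 2)*(-7)*(8 - 6)/5 = -0*(-7)*2/5 = -0*2 = -⅕*0 = 0)
a - C*71 = 0 - 47*71/332 = 0 - 1*3337/332 = 0 - 3337/332 = -3337/332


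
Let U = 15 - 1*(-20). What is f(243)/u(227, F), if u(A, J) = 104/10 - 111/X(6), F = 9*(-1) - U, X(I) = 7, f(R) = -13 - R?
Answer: 8960/191 ≈ 46.911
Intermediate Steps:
U = 35 (U = 15 + 20 = 35)
F = -44 (F = 9*(-1) - 1*35 = -9 - 35 = -44)
u(A, J) = -191/35 (u(A, J) = 104/10 - 111/7 = 104*(1/10) - 111*1/7 = 52/5 - 111/7 = -191/35)
f(243)/u(227, F) = (-13 - 1*243)/(-191/35) = (-13 - 243)*(-35/191) = -256*(-35/191) = 8960/191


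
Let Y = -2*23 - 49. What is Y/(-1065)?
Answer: 19/213 ≈ 0.089202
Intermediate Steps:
Y = -95 (Y = -46 - 49 = -95)
Y/(-1065) = -95/(-1065) = -95*(-1/1065) = 19/213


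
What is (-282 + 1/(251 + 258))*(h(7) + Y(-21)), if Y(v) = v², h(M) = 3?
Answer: -63730428/509 ≈ -1.2521e+5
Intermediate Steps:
(-282 + 1/(251 + 258))*(h(7) + Y(-21)) = (-282 + 1/(251 + 258))*(3 + (-21)²) = (-282 + 1/509)*(3 + 441) = (-282 + 1/509)*444 = -143537/509*444 = -63730428/509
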